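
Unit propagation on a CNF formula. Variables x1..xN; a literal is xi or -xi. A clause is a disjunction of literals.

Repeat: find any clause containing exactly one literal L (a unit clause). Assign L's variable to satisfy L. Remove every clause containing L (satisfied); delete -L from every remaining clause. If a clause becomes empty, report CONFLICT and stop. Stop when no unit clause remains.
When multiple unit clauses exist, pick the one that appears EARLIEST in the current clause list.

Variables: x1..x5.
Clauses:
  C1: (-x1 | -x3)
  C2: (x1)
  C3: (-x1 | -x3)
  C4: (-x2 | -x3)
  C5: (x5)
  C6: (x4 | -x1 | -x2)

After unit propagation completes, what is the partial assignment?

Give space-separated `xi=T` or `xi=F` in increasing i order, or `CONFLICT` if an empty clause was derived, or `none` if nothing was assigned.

Answer: x1=T x3=F x5=T

Derivation:
unit clause [1] forces x1=T; simplify:
  drop -1 from [-1, -3] -> [-3]
  drop -1 from [-1, -3] -> [-3]
  drop -1 from [4, -1, -2] -> [4, -2]
  satisfied 1 clause(s); 5 remain; assigned so far: [1]
unit clause [-3] forces x3=F; simplify:
  satisfied 3 clause(s); 2 remain; assigned so far: [1, 3]
unit clause [5] forces x5=T; simplify:
  satisfied 1 clause(s); 1 remain; assigned so far: [1, 3, 5]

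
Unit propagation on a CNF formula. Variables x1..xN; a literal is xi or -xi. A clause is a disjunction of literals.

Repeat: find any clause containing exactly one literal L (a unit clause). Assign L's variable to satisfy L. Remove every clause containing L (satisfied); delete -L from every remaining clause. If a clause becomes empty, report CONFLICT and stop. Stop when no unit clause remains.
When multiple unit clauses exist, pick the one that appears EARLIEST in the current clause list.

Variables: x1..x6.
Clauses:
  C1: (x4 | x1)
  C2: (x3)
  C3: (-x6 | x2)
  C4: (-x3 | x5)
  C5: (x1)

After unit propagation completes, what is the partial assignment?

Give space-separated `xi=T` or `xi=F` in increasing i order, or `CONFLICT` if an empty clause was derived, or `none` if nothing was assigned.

Answer: x1=T x3=T x5=T

Derivation:
unit clause [3] forces x3=T; simplify:
  drop -3 from [-3, 5] -> [5]
  satisfied 1 clause(s); 4 remain; assigned so far: [3]
unit clause [5] forces x5=T; simplify:
  satisfied 1 clause(s); 3 remain; assigned so far: [3, 5]
unit clause [1] forces x1=T; simplify:
  satisfied 2 clause(s); 1 remain; assigned so far: [1, 3, 5]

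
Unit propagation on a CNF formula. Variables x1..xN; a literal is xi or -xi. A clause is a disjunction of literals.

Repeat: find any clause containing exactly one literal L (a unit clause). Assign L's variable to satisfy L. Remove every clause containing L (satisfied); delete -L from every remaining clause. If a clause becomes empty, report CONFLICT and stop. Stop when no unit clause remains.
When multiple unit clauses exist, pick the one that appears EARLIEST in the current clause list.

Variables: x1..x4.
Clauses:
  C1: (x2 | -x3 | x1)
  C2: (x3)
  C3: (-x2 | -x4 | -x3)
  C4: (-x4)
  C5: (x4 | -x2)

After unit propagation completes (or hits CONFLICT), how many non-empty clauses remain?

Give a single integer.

unit clause [3] forces x3=T; simplify:
  drop -3 from [2, -3, 1] -> [2, 1]
  drop -3 from [-2, -4, -3] -> [-2, -4]
  satisfied 1 clause(s); 4 remain; assigned so far: [3]
unit clause [-4] forces x4=F; simplify:
  drop 4 from [4, -2] -> [-2]
  satisfied 2 clause(s); 2 remain; assigned so far: [3, 4]
unit clause [-2] forces x2=F; simplify:
  drop 2 from [2, 1] -> [1]
  satisfied 1 clause(s); 1 remain; assigned so far: [2, 3, 4]
unit clause [1] forces x1=T; simplify:
  satisfied 1 clause(s); 0 remain; assigned so far: [1, 2, 3, 4]

Answer: 0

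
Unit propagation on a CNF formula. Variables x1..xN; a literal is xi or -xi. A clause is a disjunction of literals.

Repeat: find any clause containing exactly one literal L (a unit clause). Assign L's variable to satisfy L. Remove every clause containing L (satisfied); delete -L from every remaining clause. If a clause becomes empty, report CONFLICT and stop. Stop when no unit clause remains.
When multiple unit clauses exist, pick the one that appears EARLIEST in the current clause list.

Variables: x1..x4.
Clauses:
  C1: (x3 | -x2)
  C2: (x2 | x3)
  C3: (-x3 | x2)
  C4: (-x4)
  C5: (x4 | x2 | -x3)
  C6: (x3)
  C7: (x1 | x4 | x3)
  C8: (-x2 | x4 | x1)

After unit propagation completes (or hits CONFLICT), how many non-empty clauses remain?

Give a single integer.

Answer: 0

Derivation:
unit clause [-4] forces x4=F; simplify:
  drop 4 from [4, 2, -3] -> [2, -3]
  drop 4 from [1, 4, 3] -> [1, 3]
  drop 4 from [-2, 4, 1] -> [-2, 1]
  satisfied 1 clause(s); 7 remain; assigned so far: [4]
unit clause [3] forces x3=T; simplify:
  drop -3 from [-3, 2] -> [2]
  drop -3 from [2, -3] -> [2]
  satisfied 4 clause(s); 3 remain; assigned so far: [3, 4]
unit clause [2] forces x2=T; simplify:
  drop -2 from [-2, 1] -> [1]
  satisfied 2 clause(s); 1 remain; assigned so far: [2, 3, 4]
unit clause [1] forces x1=T; simplify:
  satisfied 1 clause(s); 0 remain; assigned so far: [1, 2, 3, 4]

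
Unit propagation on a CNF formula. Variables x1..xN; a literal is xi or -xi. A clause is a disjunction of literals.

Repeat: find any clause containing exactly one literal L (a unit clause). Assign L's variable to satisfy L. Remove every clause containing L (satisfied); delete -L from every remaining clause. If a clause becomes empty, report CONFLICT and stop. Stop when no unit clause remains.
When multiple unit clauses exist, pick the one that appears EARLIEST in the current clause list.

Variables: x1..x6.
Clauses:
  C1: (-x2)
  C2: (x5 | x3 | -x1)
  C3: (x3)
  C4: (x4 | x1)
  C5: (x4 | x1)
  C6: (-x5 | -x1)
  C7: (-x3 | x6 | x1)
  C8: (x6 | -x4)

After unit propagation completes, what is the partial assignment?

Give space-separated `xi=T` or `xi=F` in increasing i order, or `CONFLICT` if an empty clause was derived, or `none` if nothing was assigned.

Answer: x2=F x3=T

Derivation:
unit clause [-2] forces x2=F; simplify:
  satisfied 1 clause(s); 7 remain; assigned so far: [2]
unit clause [3] forces x3=T; simplify:
  drop -3 from [-3, 6, 1] -> [6, 1]
  satisfied 2 clause(s); 5 remain; assigned so far: [2, 3]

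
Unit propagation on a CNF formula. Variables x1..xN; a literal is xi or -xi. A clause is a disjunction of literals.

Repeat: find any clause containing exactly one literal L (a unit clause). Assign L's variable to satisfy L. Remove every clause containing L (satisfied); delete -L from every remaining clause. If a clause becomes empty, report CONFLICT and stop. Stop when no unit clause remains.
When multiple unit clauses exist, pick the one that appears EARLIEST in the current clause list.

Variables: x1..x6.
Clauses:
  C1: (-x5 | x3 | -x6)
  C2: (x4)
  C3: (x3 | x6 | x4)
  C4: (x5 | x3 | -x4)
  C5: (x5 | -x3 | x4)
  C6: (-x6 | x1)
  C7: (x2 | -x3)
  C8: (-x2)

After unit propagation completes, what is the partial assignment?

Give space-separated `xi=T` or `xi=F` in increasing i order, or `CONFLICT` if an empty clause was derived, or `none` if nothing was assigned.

Answer: x2=F x3=F x4=T x5=T x6=F

Derivation:
unit clause [4] forces x4=T; simplify:
  drop -4 from [5, 3, -4] -> [5, 3]
  satisfied 3 clause(s); 5 remain; assigned so far: [4]
unit clause [-2] forces x2=F; simplify:
  drop 2 from [2, -3] -> [-3]
  satisfied 1 clause(s); 4 remain; assigned so far: [2, 4]
unit clause [-3] forces x3=F; simplify:
  drop 3 from [-5, 3, -6] -> [-5, -6]
  drop 3 from [5, 3] -> [5]
  satisfied 1 clause(s); 3 remain; assigned so far: [2, 3, 4]
unit clause [5] forces x5=T; simplify:
  drop -5 from [-5, -6] -> [-6]
  satisfied 1 clause(s); 2 remain; assigned so far: [2, 3, 4, 5]
unit clause [-6] forces x6=F; simplify:
  satisfied 2 clause(s); 0 remain; assigned so far: [2, 3, 4, 5, 6]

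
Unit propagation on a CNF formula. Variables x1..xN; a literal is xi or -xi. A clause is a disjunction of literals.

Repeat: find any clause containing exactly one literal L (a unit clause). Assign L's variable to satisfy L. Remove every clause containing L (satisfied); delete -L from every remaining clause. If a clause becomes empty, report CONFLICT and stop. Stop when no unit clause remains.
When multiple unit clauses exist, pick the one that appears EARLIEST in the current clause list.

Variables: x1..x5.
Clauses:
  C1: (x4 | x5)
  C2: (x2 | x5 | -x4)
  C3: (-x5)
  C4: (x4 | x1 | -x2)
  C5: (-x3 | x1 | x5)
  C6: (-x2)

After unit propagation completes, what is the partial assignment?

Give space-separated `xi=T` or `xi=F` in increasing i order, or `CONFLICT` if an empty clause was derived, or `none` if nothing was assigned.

unit clause [-5] forces x5=F; simplify:
  drop 5 from [4, 5] -> [4]
  drop 5 from [2, 5, -4] -> [2, -4]
  drop 5 from [-3, 1, 5] -> [-3, 1]
  satisfied 1 clause(s); 5 remain; assigned so far: [5]
unit clause [4] forces x4=T; simplify:
  drop -4 from [2, -4] -> [2]
  satisfied 2 clause(s); 3 remain; assigned so far: [4, 5]
unit clause [2] forces x2=T; simplify:
  drop -2 from [-2] -> [] (empty!)
  satisfied 1 clause(s); 2 remain; assigned so far: [2, 4, 5]
CONFLICT (empty clause)

Answer: CONFLICT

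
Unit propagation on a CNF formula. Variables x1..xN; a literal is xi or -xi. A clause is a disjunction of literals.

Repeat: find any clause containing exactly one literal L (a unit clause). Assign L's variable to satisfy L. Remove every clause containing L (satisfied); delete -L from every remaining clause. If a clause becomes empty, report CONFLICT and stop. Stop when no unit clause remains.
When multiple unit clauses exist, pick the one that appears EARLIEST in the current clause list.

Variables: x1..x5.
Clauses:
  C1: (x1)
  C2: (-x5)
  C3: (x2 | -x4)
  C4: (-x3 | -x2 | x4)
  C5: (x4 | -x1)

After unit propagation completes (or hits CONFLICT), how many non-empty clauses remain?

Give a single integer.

unit clause [1] forces x1=T; simplify:
  drop -1 from [4, -1] -> [4]
  satisfied 1 clause(s); 4 remain; assigned so far: [1]
unit clause [-5] forces x5=F; simplify:
  satisfied 1 clause(s); 3 remain; assigned so far: [1, 5]
unit clause [4] forces x4=T; simplify:
  drop -4 from [2, -4] -> [2]
  satisfied 2 clause(s); 1 remain; assigned so far: [1, 4, 5]
unit clause [2] forces x2=T; simplify:
  satisfied 1 clause(s); 0 remain; assigned so far: [1, 2, 4, 5]

Answer: 0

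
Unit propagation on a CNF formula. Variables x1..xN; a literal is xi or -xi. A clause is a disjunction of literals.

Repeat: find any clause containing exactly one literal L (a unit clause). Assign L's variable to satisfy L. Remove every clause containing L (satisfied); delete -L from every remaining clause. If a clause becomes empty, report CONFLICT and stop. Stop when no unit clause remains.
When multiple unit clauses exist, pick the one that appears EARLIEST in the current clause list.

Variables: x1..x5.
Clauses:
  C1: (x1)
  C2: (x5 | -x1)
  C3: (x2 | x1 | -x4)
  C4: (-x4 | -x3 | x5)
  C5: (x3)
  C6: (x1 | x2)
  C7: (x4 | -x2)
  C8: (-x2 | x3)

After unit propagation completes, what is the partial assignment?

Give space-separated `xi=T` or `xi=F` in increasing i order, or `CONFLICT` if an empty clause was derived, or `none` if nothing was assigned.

unit clause [1] forces x1=T; simplify:
  drop -1 from [5, -1] -> [5]
  satisfied 3 clause(s); 5 remain; assigned so far: [1]
unit clause [5] forces x5=T; simplify:
  satisfied 2 clause(s); 3 remain; assigned so far: [1, 5]
unit clause [3] forces x3=T; simplify:
  satisfied 2 clause(s); 1 remain; assigned so far: [1, 3, 5]

Answer: x1=T x3=T x5=T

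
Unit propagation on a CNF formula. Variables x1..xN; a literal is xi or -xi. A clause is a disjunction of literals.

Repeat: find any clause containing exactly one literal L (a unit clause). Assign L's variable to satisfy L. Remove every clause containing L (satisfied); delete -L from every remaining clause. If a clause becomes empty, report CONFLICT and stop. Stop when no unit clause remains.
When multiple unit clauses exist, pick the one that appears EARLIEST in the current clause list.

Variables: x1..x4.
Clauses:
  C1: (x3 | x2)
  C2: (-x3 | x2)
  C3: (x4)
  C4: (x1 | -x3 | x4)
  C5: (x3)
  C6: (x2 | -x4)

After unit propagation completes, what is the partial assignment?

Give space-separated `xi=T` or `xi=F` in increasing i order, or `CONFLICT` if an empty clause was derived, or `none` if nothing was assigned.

Answer: x2=T x3=T x4=T

Derivation:
unit clause [4] forces x4=T; simplify:
  drop -4 from [2, -4] -> [2]
  satisfied 2 clause(s); 4 remain; assigned so far: [4]
unit clause [3] forces x3=T; simplify:
  drop -3 from [-3, 2] -> [2]
  satisfied 2 clause(s); 2 remain; assigned so far: [3, 4]
unit clause [2] forces x2=T; simplify:
  satisfied 2 clause(s); 0 remain; assigned so far: [2, 3, 4]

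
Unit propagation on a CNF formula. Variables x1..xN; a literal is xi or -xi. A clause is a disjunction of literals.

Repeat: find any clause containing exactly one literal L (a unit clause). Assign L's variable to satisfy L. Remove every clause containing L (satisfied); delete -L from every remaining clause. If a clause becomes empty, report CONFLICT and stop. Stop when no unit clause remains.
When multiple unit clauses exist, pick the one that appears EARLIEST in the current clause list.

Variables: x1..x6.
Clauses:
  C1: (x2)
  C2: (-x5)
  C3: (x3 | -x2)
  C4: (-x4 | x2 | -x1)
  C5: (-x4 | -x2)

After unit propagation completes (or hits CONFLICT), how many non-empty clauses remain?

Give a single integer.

unit clause [2] forces x2=T; simplify:
  drop -2 from [3, -2] -> [3]
  drop -2 from [-4, -2] -> [-4]
  satisfied 2 clause(s); 3 remain; assigned so far: [2]
unit clause [-5] forces x5=F; simplify:
  satisfied 1 clause(s); 2 remain; assigned so far: [2, 5]
unit clause [3] forces x3=T; simplify:
  satisfied 1 clause(s); 1 remain; assigned so far: [2, 3, 5]
unit clause [-4] forces x4=F; simplify:
  satisfied 1 clause(s); 0 remain; assigned so far: [2, 3, 4, 5]

Answer: 0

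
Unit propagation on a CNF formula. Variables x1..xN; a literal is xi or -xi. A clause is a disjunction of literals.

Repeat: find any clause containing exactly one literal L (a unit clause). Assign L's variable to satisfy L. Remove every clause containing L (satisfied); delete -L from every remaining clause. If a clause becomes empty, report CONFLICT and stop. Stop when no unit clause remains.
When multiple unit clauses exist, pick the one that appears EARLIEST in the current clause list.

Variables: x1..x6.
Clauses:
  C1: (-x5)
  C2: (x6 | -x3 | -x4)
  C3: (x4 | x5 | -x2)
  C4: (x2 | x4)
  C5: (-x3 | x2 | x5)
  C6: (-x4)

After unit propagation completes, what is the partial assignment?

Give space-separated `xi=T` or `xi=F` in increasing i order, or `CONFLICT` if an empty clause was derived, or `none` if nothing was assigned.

Answer: CONFLICT

Derivation:
unit clause [-5] forces x5=F; simplify:
  drop 5 from [4, 5, -2] -> [4, -2]
  drop 5 from [-3, 2, 5] -> [-3, 2]
  satisfied 1 clause(s); 5 remain; assigned so far: [5]
unit clause [-4] forces x4=F; simplify:
  drop 4 from [4, -2] -> [-2]
  drop 4 from [2, 4] -> [2]
  satisfied 2 clause(s); 3 remain; assigned so far: [4, 5]
unit clause [-2] forces x2=F; simplify:
  drop 2 from [2] -> [] (empty!)
  drop 2 from [-3, 2] -> [-3]
  satisfied 1 clause(s); 2 remain; assigned so far: [2, 4, 5]
CONFLICT (empty clause)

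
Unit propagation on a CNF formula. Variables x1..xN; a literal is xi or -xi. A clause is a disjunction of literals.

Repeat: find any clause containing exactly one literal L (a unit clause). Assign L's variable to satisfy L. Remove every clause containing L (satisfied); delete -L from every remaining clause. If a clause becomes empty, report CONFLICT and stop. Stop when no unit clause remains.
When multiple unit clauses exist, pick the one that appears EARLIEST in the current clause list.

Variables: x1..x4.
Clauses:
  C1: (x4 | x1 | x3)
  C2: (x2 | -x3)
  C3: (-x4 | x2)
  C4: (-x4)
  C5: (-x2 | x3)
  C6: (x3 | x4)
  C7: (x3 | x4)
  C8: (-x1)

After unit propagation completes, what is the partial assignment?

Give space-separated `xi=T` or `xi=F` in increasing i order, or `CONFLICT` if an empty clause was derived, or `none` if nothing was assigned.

unit clause [-4] forces x4=F; simplify:
  drop 4 from [4, 1, 3] -> [1, 3]
  drop 4 from [3, 4] -> [3]
  drop 4 from [3, 4] -> [3]
  satisfied 2 clause(s); 6 remain; assigned so far: [4]
unit clause [3] forces x3=T; simplify:
  drop -3 from [2, -3] -> [2]
  satisfied 4 clause(s); 2 remain; assigned so far: [3, 4]
unit clause [2] forces x2=T; simplify:
  satisfied 1 clause(s); 1 remain; assigned so far: [2, 3, 4]
unit clause [-1] forces x1=F; simplify:
  satisfied 1 clause(s); 0 remain; assigned so far: [1, 2, 3, 4]

Answer: x1=F x2=T x3=T x4=F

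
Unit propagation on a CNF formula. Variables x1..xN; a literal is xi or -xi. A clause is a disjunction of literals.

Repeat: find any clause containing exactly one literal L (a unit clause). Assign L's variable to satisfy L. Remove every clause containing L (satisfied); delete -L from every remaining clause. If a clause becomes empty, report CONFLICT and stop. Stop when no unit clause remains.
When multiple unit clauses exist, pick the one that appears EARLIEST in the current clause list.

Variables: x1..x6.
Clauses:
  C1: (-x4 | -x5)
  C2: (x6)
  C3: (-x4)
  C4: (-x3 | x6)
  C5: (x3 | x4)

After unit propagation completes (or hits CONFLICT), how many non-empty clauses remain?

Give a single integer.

unit clause [6] forces x6=T; simplify:
  satisfied 2 clause(s); 3 remain; assigned so far: [6]
unit clause [-4] forces x4=F; simplify:
  drop 4 from [3, 4] -> [3]
  satisfied 2 clause(s); 1 remain; assigned so far: [4, 6]
unit clause [3] forces x3=T; simplify:
  satisfied 1 clause(s); 0 remain; assigned so far: [3, 4, 6]

Answer: 0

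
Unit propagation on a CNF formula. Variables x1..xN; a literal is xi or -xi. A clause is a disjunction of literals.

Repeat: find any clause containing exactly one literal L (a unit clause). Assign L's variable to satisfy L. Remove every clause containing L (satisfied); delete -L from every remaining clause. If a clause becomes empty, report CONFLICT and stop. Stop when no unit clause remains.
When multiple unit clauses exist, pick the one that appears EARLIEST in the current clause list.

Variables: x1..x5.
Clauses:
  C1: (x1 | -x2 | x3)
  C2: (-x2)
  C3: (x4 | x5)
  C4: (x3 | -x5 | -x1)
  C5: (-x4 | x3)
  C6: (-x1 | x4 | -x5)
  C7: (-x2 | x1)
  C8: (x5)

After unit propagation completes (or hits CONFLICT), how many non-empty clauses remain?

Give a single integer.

Answer: 3

Derivation:
unit clause [-2] forces x2=F; simplify:
  satisfied 3 clause(s); 5 remain; assigned so far: [2]
unit clause [5] forces x5=T; simplify:
  drop -5 from [3, -5, -1] -> [3, -1]
  drop -5 from [-1, 4, -5] -> [-1, 4]
  satisfied 2 clause(s); 3 remain; assigned so far: [2, 5]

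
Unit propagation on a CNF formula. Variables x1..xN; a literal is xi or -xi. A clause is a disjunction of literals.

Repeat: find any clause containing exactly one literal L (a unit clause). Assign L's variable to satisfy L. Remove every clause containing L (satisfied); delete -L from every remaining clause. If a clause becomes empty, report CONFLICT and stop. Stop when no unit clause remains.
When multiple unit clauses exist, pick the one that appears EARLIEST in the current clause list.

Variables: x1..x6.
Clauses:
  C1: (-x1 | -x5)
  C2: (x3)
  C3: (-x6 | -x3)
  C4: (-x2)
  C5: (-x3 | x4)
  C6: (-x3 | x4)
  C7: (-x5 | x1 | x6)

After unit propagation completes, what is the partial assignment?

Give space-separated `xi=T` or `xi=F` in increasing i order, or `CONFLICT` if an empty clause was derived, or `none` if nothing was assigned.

unit clause [3] forces x3=T; simplify:
  drop -3 from [-6, -3] -> [-6]
  drop -3 from [-3, 4] -> [4]
  drop -3 from [-3, 4] -> [4]
  satisfied 1 clause(s); 6 remain; assigned so far: [3]
unit clause [-6] forces x6=F; simplify:
  drop 6 from [-5, 1, 6] -> [-5, 1]
  satisfied 1 clause(s); 5 remain; assigned so far: [3, 6]
unit clause [-2] forces x2=F; simplify:
  satisfied 1 clause(s); 4 remain; assigned so far: [2, 3, 6]
unit clause [4] forces x4=T; simplify:
  satisfied 2 clause(s); 2 remain; assigned so far: [2, 3, 4, 6]

Answer: x2=F x3=T x4=T x6=F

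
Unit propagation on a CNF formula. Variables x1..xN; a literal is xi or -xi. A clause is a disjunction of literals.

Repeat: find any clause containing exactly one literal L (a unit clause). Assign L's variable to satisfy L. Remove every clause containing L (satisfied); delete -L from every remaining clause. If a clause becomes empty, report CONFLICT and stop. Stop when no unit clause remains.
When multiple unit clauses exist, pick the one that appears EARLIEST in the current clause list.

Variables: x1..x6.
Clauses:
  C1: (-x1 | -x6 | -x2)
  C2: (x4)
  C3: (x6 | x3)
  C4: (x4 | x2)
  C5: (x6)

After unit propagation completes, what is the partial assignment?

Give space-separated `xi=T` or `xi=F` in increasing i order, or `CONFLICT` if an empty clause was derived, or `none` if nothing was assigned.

unit clause [4] forces x4=T; simplify:
  satisfied 2 clause(s); 3 remain; assigned so far: [4]
unit clause [6] forces x6=T; simplify:
  drop -6 from [-1, -6, -2] -> [-1, -2]
  satisfied 2 clause(s); 1 remain; assigned so far: [4, 6]

Answer: x4=T x6=T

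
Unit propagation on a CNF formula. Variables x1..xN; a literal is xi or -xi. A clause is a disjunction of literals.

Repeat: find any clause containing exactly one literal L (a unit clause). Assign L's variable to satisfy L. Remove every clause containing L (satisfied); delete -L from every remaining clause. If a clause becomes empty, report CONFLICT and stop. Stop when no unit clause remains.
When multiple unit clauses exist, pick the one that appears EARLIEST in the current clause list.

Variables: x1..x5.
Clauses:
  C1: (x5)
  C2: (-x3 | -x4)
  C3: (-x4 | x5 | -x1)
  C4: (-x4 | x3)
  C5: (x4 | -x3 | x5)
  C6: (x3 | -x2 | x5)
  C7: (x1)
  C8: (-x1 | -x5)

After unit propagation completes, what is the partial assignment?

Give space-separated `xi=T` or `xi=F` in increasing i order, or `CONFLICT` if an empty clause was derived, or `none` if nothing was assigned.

Answer: CONFLICT

Derivation:
unit clause [5] forces x5=T; simplify:
  drop -5 from [-1, -5] -> [-1]
  satisfied 4 clause(s); 4 remain; assigned so far: [5]
unit clause [1] forces x1=T; simplify:
  drop -1 from [-1] -> [] (empty!)
  satisfied 1 clause(s); 3 remain; assigned so far: [1, 5]
CONFLICT (empty clause)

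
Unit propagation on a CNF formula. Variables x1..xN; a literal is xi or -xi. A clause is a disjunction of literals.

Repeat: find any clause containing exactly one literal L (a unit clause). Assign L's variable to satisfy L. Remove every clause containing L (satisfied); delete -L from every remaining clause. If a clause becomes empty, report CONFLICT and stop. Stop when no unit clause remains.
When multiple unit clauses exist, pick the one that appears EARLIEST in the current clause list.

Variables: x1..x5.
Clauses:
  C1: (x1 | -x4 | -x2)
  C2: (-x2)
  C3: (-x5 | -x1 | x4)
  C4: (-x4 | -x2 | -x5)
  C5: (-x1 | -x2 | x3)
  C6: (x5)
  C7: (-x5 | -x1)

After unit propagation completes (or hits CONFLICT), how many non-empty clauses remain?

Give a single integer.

Answer: 0

Derivation:
unit clause [-2] forces x2=F; simplify:
  satisfied 4 clause(s); 3 remain; assigned so far: [2]
unit clause [5] forces x5=T; simplify:
  drop -5 from [-5, -1, 4] -> [-1, 4]
  drop -5 from [-5, -1] -> [-1]
  satisfied 1 clause(s); 2 remain; assigned so far: [2, 5]
unit clause [-1] forces x1=F; simplify:
  satisfied 2 clause(s); 0 remain; assigned so far: [1, 2, 5]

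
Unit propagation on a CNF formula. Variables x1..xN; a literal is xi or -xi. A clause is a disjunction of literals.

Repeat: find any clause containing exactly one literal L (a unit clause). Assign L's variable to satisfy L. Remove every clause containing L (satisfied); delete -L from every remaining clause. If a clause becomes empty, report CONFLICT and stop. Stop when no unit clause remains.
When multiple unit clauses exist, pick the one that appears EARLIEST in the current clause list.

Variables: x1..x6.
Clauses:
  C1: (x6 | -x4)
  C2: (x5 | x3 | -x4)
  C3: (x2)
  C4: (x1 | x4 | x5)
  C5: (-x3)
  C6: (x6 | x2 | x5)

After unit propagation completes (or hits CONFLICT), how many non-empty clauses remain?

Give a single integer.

unit clause [2] forces x2=T; simplify:
  satisfied 2 clause(s); 4 remain; assigned so far: [2]
unit clause [-3] forces x3=F; simplify:
  drop 3 from [5, 3, -4] -> [5, -4]
  satisfied 1 clause(s); 3 remain; assigned so far: [2, 3]

Answer: 3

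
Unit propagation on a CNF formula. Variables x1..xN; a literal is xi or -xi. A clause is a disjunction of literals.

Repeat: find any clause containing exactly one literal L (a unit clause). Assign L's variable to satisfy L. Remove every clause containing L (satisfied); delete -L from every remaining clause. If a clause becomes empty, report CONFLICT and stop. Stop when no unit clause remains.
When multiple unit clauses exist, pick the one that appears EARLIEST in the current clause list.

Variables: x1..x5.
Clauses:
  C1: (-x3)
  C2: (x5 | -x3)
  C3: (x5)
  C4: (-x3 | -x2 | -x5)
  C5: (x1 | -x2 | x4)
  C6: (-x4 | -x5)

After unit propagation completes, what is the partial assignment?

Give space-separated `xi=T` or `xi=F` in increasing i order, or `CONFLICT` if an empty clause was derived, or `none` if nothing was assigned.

Answer: x3=F x4=F x5=T

Derivation:
unit clause [-3] forces x3=F; simplify:
  satisfied 3 clause(s); 3 remain; assigned so far: [3]
unit clause [5] forces x5=T; simplify:
  drop -5 from [-4, -5] -> [-4]
  satisfied 1 clause(s); 2 remain; assigned so far: [3, 5]
unit clause [-4] forces x4=F; simplify:
  drop 4 from [1, -2, 4] -> [1, -2]
  satisfied 1 clause(s); 1 remain; assigned so far: [3, 4, 5]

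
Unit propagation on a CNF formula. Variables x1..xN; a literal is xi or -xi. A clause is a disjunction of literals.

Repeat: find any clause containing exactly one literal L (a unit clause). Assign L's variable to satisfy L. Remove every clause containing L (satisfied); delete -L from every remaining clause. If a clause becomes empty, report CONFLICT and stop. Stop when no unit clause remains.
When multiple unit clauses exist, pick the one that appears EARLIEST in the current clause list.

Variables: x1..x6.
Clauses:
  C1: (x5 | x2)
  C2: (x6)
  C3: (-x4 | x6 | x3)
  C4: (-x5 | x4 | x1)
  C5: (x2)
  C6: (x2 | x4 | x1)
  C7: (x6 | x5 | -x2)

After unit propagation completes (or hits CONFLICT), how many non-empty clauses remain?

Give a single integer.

unit clause [6] forces x6=T; simplify:
  satisfied 3 clause(s); 4 remain; assigned so far: [6]
unit clause [2] forces x2=T; simplify:
  satisfied 3 clause(s); 1 remain; assigned so far: [2, 6]

Answer: 1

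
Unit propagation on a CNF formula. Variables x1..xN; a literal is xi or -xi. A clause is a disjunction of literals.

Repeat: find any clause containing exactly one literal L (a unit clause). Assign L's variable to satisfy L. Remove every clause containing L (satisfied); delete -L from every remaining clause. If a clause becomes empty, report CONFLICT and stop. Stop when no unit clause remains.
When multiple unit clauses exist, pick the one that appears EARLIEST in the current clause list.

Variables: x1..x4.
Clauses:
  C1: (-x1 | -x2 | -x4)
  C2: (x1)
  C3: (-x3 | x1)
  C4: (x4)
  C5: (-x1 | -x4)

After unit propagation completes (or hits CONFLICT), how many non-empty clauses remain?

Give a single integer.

unit clause [1] forces x1=T; simplify:
  drop -1 from [-1, -2, -4] -> [-2, -4]
  drop -1 from [-1, -4] -> [-4]
  satisfied 2 clause(s); 3 remain; assigned so far: [1]
unit clause [4] forces x4=T; simplify:
  drop -4 from [-2, -4] -> [-2]
  drop -4 from [-4] -> [] (empty!)
  satisfied 1 clause(s); 2 remain; assigned so far: [1, 4]
CONFLICT (empty clause)

Answer: 1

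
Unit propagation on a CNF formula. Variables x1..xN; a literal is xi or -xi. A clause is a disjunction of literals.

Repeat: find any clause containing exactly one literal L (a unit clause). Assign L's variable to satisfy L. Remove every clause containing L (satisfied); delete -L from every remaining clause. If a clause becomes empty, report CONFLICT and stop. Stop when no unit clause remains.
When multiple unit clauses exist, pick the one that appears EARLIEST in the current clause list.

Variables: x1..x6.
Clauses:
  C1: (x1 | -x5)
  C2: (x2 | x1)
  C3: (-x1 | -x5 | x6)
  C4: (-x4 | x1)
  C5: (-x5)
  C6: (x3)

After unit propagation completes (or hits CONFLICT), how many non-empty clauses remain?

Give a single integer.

unit clause [-5] forces x5=F; simplify:
  satisfied 3 clause(s); 3 remain; assigned so far: [5]
unit clause [3] forces x3=T; simplify:
  satisfied 1 clause(s); 2 remain; assigned so far: [3, 5]

Answer: 2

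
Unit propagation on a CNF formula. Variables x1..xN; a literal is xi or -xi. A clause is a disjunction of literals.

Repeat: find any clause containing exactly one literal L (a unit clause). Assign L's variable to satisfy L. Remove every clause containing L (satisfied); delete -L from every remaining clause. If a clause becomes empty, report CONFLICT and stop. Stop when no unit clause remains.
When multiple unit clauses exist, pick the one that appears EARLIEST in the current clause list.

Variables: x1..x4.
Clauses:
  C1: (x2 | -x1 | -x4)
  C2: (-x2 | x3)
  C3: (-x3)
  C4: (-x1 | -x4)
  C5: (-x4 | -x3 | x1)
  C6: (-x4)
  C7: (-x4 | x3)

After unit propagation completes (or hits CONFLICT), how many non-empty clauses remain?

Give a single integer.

Answer: 0

Derivation:
unit clause [-3] forces x3=F; simplify:
  drop 3 from [-2, 3] -> [-2]
  drop 3 from [-4, 3] -> [-4]
  satisfied 2 clause(s); 5 remain; assigned so far: [3]
unit clause [-2] forces x2=F; simplify:
  drop 2 from [2, -1, -4] -> [-1, -4]
  satisfied 1 clause(s); 4 remain; assigned so far: [2, 3]
unit clause [-4] forces x4=F; simplify:
  satisfied 4 clause(s); 0 remain; assigned so far: [2, 3, 4]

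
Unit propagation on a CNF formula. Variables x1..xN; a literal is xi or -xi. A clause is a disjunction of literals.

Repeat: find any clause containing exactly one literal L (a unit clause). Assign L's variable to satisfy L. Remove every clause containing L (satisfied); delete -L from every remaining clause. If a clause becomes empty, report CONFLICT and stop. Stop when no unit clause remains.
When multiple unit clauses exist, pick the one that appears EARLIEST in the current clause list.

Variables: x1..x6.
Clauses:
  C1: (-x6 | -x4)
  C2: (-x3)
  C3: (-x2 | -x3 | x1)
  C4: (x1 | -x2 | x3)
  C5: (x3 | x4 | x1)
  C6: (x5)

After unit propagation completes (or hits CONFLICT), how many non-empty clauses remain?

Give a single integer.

unit clause [-3] forces x3=F; simplify:
  drop 3 from [1, -2, 3] -> [1, -2]
  drop 3 from [3, 4, 1] -> [4, 1]
  satisfied 2 clause(s); 4 remain; assigned so far: [3]
unit clause [5] forces x5=T; simplify:
  satisfied 1 clause(s); 3 remain; assigned so far: [3, 5]

Answer: 3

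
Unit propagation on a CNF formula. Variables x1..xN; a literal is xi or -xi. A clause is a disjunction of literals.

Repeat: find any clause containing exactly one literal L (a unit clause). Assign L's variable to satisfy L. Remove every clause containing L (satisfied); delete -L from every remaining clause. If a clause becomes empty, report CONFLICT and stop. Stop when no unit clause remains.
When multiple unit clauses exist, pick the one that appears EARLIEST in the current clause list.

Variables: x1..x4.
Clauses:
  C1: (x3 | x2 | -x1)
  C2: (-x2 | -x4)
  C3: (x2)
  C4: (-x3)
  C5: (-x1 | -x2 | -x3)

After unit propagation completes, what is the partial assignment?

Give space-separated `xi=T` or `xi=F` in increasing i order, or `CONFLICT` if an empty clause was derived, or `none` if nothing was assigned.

unit clause [2] forces x2=T; simplify:
  drop -2 from [-2, -4] -> [-4]
  drop -2 from [-1, -2, -3] -> [-1, -3]
  satisfied 2 clause(s); 3 remain; assigned so far: [2]
unit clause [-4] forces x4=F; simplify:
  satisfied 1 clause(s); 2 remain; assigned so far: [2, 4]
unit clause [-3] forces x3=F; simplify:
  satisfied 2 clause(s); 0 remain; assigned so far: [2, 3, 4]

Answer: x2=T x3=F x4=F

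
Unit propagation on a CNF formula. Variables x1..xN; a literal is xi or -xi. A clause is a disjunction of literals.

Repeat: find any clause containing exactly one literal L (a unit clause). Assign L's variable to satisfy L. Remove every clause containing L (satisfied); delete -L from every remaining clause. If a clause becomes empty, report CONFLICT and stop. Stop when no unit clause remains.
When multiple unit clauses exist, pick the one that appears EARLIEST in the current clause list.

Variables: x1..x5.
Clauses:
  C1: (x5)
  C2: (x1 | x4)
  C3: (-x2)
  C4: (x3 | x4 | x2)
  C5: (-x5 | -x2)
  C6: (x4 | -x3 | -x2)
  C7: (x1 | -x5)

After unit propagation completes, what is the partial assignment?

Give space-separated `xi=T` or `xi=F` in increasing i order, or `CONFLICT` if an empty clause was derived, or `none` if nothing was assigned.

Answer: x1=T x2=F x5=T

Derivation:
unit clause [5] forces x5=T; simplify:
  drop -5 from [-5, -2] -> [-2]
  drop -5 from [1, -5] -> [1]
  satisfied 1 clause(s); 6 remain; assigned so far: [5]
unit clause [-2] forces x2=F; simplify:
  drop 2 from [3, 4, 2] -> [3, 4]
  satisfied 3 clause(s); 3 remain; assigned so far: [2, 5]
unit clause [1] forces x1=T; simplify:
  satisfied 2 clause(s); 1 remain; assigned so far: [1, 2, 5]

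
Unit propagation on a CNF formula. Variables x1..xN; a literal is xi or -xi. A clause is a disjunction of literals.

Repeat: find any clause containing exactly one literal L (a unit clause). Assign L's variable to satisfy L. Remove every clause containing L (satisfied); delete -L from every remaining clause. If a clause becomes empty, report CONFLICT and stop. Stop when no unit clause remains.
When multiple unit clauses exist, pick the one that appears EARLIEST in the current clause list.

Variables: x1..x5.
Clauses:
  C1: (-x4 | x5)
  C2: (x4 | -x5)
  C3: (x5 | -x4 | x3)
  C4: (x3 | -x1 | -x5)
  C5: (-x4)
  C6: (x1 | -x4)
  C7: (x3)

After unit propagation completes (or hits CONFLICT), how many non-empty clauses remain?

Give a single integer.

unit clause [-4] forces x4=F; simplify:
  drop 4 from [4, -5] -> [-5]
  satisfied 4 clause(s); 3 remain; assigned so far: [4]
unit clause [-5] forces x5=F; simplify:
  satisfied 2 clause(s); 1 remain; assigned so far: [4, 5]
unit clause [3] forces x3=T; simplify:
  satisfied 1 clause(s); 0 remain; assigned so far: [3, 4, 5]

Answer: 0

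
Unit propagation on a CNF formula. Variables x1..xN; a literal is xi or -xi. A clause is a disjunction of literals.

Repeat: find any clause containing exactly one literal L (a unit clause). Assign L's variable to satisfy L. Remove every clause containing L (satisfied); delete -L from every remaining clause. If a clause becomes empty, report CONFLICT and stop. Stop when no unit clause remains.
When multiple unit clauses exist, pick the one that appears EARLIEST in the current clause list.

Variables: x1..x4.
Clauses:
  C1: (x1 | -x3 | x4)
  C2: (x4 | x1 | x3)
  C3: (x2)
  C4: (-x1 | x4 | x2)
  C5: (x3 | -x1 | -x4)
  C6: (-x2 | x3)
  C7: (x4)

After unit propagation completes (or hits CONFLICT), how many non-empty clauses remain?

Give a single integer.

Answer: 0

Derivation:
unit clause [2] forces x2=T; simplify:
  drop -2 from [-2, 3] -> [3]
  satisfied 2 clause(s); 5 remain; assigned so far: [2]
unit clause [3] forces x3=T; simplify:
  drop -3 from [1, -3, 4] -> [1, 4]
  satisfied 3 clause(s); 2 remain; assigned so far: [2, 3]
unit clause [4] forces x4=T; simplify:
  satisfied 2 clause(s); 0 remain; assigned so far: [2, 3, 4]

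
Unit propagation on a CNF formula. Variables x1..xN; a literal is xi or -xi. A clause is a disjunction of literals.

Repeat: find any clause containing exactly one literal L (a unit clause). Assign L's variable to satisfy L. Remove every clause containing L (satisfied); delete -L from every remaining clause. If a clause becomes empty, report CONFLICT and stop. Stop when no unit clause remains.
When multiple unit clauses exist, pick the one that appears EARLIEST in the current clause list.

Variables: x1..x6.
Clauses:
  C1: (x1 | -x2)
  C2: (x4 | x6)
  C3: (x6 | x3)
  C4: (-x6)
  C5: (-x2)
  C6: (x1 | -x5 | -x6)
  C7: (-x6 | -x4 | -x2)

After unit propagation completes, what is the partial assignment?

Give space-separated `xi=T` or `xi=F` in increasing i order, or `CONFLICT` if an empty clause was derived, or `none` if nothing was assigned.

unit clause [-6] forces x6=F; simplify:
  drop 6 from [4, 6] -> [4]
  drop 6 from [6, 3] -> [3]
  satisfied 3 clause(s); 4 remain; assigned so far: [6]
unit clause [4] forces x4=T; simplify:
  satisfied 1 clause(s); 3 remain; assigned so far: [4, 6]
unit clause [3] forces x3=T; simplify:
  satisfied 1 clause(s); 2 remain; assigned so far: [3, 4, 6]
unit clause [-2] forces x2=F; simplify:
  satisfied 2 clause(s); 0 remain; assigned so far: [2, 3, 4, 6]

Answer: x2=F x3=T x4=T x6=F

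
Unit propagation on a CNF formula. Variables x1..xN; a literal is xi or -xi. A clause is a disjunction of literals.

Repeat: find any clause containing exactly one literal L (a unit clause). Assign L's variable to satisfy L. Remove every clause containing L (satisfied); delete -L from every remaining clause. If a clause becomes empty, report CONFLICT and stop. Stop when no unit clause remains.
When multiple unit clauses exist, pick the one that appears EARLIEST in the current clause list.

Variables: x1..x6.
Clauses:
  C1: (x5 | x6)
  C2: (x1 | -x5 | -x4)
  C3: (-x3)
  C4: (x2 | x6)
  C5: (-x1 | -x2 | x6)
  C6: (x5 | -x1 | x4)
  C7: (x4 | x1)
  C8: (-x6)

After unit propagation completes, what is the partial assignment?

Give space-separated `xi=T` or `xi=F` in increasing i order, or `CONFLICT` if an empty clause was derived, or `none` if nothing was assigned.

unit clause [-3] forces x3=F; simplify:
  satisfied 1 clause(s); 7 remain; assigned so far: [3]
unit clause [-6] forces x6=F; simplify:
  drop 6 from [5, 6] -> [5]
  drop 6 from [2, 6] -> [2]
  drop 6 from [-1, -2, 6] -> [-1, -2]
  satisfied 1 clause(s); 6 remain; assigned so far: [3, 6]
unit clause [5] forces x5=T; simplify:
  drop -5 from [1, -5, -4] -> [1, -4]
  satisfied 2 clause(s); 4 remain; assigned so far: [3, 5, 6]
unit clause [2] forces x2=T; simplify:
  drop -2 from [-1, -2] -> [-1]
  satisfied 1 clause(s); 3 remain; assigned so far: [2, 3, 5, 6]
unit clause [-1] forces x1=F; simplify:
  drop 1 from [1, -4] -> [-4]
  drop 1 from [4, 1] -> [4]
  satisfied 1 clause(s); 2 remain; assigned so far: [1, 2, 3, 5, 6]
unit clause [-4] forces x4=F; simplify:
  drop 4 from [4] -> [] (empty!)
  satisfied 1 clause(s); 1 remain; assigned so far: [1, 2, 3, 4, 5, 6]
CONFLICT (empty clause)

Answer: CONFLICT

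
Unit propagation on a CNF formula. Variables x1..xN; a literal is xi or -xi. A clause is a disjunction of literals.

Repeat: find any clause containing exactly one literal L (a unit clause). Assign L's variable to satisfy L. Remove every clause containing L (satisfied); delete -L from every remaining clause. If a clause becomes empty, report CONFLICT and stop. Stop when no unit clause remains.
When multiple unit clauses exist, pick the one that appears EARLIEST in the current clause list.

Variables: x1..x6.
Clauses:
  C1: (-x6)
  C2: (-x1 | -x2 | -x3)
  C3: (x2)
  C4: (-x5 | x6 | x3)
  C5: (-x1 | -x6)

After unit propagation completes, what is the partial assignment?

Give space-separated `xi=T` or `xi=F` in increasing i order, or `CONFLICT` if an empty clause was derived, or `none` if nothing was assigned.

unit clause [-6] forces x6=F; simplify:
  drop 6 from [-5, 6, 3] -> [-5, 3]
  satisfied 2 clause(s); 3 remain; assigned so far: [6]
unit clause [2] forces x2=T; simplify:
  drop -2 from [-1, -2, -3] -> [-1, -3]
  satisfied 1 clause(s); 2 remain; assigned so far: [2, 6]

Answer: x2=T x6=F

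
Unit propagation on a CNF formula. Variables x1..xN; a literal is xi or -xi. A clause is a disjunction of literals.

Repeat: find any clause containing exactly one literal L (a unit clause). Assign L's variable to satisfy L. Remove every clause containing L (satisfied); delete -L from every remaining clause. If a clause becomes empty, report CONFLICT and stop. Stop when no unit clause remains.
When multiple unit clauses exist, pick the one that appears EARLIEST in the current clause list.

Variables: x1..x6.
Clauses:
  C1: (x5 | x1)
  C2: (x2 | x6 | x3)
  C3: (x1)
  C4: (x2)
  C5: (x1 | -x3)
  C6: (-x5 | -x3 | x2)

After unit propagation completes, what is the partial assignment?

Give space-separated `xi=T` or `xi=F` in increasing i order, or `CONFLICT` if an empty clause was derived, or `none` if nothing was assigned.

Answer: x1=T x2=T

Derivation:
unit clause [1] forces x1=T; simplify:
  satisfied 3 clause(s); 3 remain; assigned so far: [1]
unit clause [2] forces x2=T; simplify:
  satisfied 3 clause(s); 0 remain; assigned so far: [1, 2]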